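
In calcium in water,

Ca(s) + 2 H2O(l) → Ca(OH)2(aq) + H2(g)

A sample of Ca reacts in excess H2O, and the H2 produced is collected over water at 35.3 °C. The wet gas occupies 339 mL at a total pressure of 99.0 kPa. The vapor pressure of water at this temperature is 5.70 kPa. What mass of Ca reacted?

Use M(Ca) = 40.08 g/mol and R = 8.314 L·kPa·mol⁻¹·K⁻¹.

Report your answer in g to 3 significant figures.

P(H2) = 99.0 − 5.70 = 93.30 kPa
n(H2) = PV/RT = (93.30 × 0.3390) / (8.314 × 308.45) = 0.01233 mol
n(Ca) = (1/1) × 0.01233 = 0.01233 mol
m(Ca) = 0.01233 × 40.08 = 0.4942 g

0.494 g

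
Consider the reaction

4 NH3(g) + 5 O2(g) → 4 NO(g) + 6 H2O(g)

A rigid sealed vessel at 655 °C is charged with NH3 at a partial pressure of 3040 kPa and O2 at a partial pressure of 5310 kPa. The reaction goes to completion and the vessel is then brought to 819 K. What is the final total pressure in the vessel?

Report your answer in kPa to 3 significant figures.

8040 kPa

At constant V, partial pressures at 655 °C are proportional to moles, so apply stoichiometry directly to pressures.
P(O2) required for 3040 kPa of NH3 = (5/4) × 3040 = 3800 kPa; available 5310 kPa, so NH3 is limiting.
P(O2) remaining = 5310 − (5/4) × 3040 = 1510 kPa
P(gaseous products) = (4+6)/4 × 3040 = 7600 kPa
P_total at 655 °C = 1510 + 7600 = 9110 kPa
Scaling to 819 K: P = 9110 × 819/928.15 = 8039 kPa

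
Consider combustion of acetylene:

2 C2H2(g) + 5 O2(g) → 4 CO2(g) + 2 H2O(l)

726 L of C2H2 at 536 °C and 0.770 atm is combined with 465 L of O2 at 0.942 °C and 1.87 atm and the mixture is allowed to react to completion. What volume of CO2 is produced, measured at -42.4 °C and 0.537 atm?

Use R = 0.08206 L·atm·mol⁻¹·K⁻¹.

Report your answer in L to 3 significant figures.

n(C2H2) = PV/RT = (0.770 × 726) / (0.08206 × 809.15) = 8.419 mol
n(O2) = PV/RT = (1.87 × 465) / (0.08206 × 274.092) = 38.66 mol
For 8.419 mol C2H2, stoichiometry requires (5/2) × 8.419 = 21.05 mol O2; 38.66 mol is available, so C2H2 is limiting.
n(CO2) = (4/2) × 8.419 = 16.84 mol
V(CO2) = nRT/P = 16.84 × 0.08206 × 230.75 / 0.537 = 593.8 L

594 L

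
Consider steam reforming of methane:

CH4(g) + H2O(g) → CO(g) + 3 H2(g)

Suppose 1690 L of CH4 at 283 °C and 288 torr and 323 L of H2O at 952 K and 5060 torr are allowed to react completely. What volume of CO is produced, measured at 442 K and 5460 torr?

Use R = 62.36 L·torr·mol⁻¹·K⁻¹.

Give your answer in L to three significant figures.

n(CH4) = PV/RT = (288 × 1690) / (62.36 × 556.15) = 14.03 mol
n(H2O) = PV/RT = (5060 × 323) / (62.36 × 952) = 27.53 mol
For 14.03 mol CH4, stoichiometry requires (1/1) × 14.03 = 14.03 mol H2O; 27.53 mol is available, so CH4 is limiting.
n(CO) = (1/1) × 14.03 = 14.03 mol
V(CO) = nRT/P = 14.03 × 62.36 × 442 / 5460 = 70.83 L

70.8 L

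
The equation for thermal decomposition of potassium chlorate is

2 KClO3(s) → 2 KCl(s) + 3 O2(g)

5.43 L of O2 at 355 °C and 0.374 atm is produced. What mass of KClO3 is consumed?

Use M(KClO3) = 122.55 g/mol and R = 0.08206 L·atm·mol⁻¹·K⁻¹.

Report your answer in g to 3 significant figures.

3.22 g

n(O2) = PV/RT = (0.374 × 5.43) / (0.08206 × 628.15) = 0.03940 mol
n(KClO3) = (2/3) × 0.03940 = 0.02627 mol
m(KClO3) = 0.02627 × 122.55 = 3.219 g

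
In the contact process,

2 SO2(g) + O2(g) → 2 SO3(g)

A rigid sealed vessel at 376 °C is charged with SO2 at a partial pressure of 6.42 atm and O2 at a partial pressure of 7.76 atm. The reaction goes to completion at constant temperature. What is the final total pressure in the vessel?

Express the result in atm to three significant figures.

11.0 atm

Because the vessel is rigid and T is held at 376 °C, work the stoichiometry in partial pressures (P_i = n_iRT/V).
P(O2) required for 6.42 atm of SO2 = (1/2) × 6.42 = 3.210 atm; available 7.76 atm, so SO2 is limiting.
P(O2) remaining = 7.76 − (1/2) × 6.42 = 4.550 atm
P(gaseous products) = (2)/2 × 6.42 = 6.420 atm
P_total at 376 °C = 4.550 + 6.420 = 10.97 atm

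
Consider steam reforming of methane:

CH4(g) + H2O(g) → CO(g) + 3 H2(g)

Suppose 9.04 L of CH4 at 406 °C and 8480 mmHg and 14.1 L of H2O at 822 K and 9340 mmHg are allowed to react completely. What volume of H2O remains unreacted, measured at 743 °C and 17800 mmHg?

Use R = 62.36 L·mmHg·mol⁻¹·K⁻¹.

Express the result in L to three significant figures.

2.70 L

n(CH4) = PV/RT = (8480 × 9.04) / (62.36 × 679.15) = 1.810 mol
n(H2O) = PV/RT = (9340 × 14.1) / (62.36 × 822) = 2.569 mol
For 1.810 mol CH4, stoichiometry requires (1/1) × 1.810 = 1.810 mol H2O; 2.569 mol is available, so CH4 is limiting.
n(H2O) consumed = (1/1) × 1.810 = 1.810 mol; remaining = 2.569 − 1.810 = 0.7590 mol
V(H2O) = nRT/P = 0.7590 × 62.36 × 1016.15 / 17800 = 2.702 L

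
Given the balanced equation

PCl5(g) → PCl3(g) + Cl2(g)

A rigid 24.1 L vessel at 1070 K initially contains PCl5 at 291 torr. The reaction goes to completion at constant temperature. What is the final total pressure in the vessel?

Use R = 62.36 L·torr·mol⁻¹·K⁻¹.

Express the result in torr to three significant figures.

Since T and V are fixed, P_final/P_initial = n_final/n_initial = 2/1.
P_final = (2/1) × 291 = 582.0 torr

582 torr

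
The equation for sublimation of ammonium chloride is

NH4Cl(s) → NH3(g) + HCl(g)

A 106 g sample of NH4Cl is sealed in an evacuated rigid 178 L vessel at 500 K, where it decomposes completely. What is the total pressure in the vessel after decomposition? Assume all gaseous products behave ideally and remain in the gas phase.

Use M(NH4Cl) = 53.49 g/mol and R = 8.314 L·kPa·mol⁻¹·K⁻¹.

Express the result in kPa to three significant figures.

92.6 kPa

n(NH4Cl) = 106 / 53.49 = 1.982 mol
n(gas produced) = (2/1) × 1.982 = 3.964 mol
P = nRT/V = 3.964 × 8.314 × 500 / 178 = 92.57 kPa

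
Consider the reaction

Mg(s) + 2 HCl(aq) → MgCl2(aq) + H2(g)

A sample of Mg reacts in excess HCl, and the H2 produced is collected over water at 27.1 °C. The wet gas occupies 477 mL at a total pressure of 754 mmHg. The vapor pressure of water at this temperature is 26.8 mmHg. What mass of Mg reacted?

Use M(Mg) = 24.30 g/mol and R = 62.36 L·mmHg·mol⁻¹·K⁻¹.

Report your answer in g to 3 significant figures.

P(H2) = 754 − 26.8 = 727.2 mmHg
n(H2) = PV/RT = (727.2 × 0.4770) / (62.36 × 300.25) = 0.01853 mol
n(Mg) = (1/1) × 0.01853 = 0.01853 mol
m(Mg) = 0.01853 × 24.30 = 0.4503 g

0.450 g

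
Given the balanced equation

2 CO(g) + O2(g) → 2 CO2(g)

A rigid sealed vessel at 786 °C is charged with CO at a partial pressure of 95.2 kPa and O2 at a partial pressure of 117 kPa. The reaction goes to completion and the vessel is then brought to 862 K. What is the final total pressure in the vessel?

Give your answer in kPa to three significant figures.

134 kPa

At constant V, partial pressures at 786 °C are proportional to moles, so apply stoichiometry directly to pressures.
P(O2) required for 95.2 kPa of CO = (1/2) × 95.2 = 47.60 kPa; available 117 kPa, so CO is limiting.
P(O2) remaining = 117 − (1/2) × 95.2 = 69.40 kPa
P(gaseous products) = (2)/2 × 95.2 = 95.20 kPa
P_total at 786 °C = 69.40 + 95.20 = 164.6 kPa
Scaling to 862 K: P = 164.6 × 862/1059.15 = 134.0 kPa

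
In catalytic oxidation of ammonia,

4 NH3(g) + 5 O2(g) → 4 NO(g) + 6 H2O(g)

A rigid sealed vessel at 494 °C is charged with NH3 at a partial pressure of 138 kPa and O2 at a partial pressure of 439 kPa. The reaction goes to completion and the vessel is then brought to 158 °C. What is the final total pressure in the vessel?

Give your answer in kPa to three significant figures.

344 kPa

Because the vessel is rigid and T is held at 494 °C, work the stoichiometry in partial pressures (P_i = n_iRT/V).
P(O2) required for 138 kPa of NH3 = (5/4) × 138 = 172.5 kPa; available 439 kPa, so NH3 is limiting.
P(O2) remaining = 439 − (5/4) × 138 = 266.5 kPa
P(gaseous products) = (4+6)/4 × 138 = 345.0 kPa
P_total at 494 °C = 266.5 + 345.0 = 611.5 kPa
Scaling to 158 °C: P = 611.5 × 431.15/767.15 = 343.7 kPa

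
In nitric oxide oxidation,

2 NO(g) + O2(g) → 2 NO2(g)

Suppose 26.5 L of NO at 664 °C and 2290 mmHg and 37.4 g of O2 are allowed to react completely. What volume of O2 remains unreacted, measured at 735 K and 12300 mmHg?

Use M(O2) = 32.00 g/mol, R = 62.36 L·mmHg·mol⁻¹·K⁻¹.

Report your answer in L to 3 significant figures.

2.42 L

n(NO) = PV/RT = (2290 × 26.5) / (62.36 × 937.15) = 1.038 mol
n(O2) = 37.4 / 32.00 = 1.169 mol
For 1.038 mol NO, stoichiometry requires (1/2) × 1.038 = 0.5190 mol O2; 1.169 mol is available, so NO is limiting.
n(O2) consumed = (1/2) × 1.038 = 0.5190 mol; remaining = 1.169 − 0.5190 = 0.6500 mol
V(O2) = nRT/P = 0.6500 × 62.36 × 735 / 12300 = 2.422 L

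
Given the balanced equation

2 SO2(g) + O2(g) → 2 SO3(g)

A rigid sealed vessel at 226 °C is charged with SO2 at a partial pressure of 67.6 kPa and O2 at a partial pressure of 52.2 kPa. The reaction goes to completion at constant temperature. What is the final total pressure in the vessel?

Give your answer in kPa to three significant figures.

86.0 kPa

At constant V, partial pressures at 226 °C are proportional to moles, so apply stoichiometry directly to pressures.
P(O2) required for 67.6 kPa of SO2 = (1/2) × 67.6 = 33.80 kPa; available 52.2 kPa, so SO2 is limiting.
P(O2) remaining = 52.2 − (1/2) × 67.6 = 18.40 kPa
P(gaseous products) = (2)/2 × 67.6 = 67.60 kPa
P_total at 226 °C = 18.40 + 67.60 = 86.00 kPa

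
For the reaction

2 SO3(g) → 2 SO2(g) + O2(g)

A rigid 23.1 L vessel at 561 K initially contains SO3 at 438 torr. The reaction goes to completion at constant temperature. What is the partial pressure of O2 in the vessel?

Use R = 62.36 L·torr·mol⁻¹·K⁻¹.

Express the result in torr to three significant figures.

219 torr

n(SO3)₀ = PV/RT = (438 × 23.1) / (62.36 × 561) = 0.2892 mol
n(O2) = (1/2) × 0.2892 = 0.1446 mol
P(O2) = nRT/V = 0.1446 × 62.36 × 561 / 23.1 = 219.0 torr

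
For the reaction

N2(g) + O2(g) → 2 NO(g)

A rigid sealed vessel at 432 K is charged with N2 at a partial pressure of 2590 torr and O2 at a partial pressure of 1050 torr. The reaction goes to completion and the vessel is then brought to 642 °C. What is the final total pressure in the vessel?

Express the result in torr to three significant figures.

Because the vessel is rigid and T is held at 432 K, work the stoichiometry in partial pressures (P_i = n_iRT/V).
P(O2) required for 2590 torr of N2 = (1/1) × 2590 = 2590 torr; available 1050 torr, so O2 is limiting.
P(N2) remaining = 2590 − (1/1) × 1050 = 1540 torr
P(gaseous products) = (2)/1 × 1050 = 2100 torr
P_total at 432 K = 1540 + 2100 = 3640 torr
Scaling to 642 °C: P = 3640 × 915.15/432 = 7711 torr

7710 torr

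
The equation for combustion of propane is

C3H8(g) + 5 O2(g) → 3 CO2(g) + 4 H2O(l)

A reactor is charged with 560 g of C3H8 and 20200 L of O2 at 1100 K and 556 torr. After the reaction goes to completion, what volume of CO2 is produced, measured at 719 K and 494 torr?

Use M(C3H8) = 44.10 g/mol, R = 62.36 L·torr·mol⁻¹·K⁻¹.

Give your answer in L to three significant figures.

3460 L

n(C3H8) = 560 / 44.10 = 12.70 mol
n(O2) = PV/RT = (556 × 20200) / (62.36 × 1100) = 163.7 mol
For 12.70 mol C3H8, stoichiometry requires (5/1) × 12.70 = 63.50 mol O2; 163.7 mol is available, so C3H8 is limiting.
n(CO2) = (3/1) × 12.70 = 38.10 mol
V(CO2) = nRT/P = 38.10 × 62.36 × 719 / 494 = 3458 L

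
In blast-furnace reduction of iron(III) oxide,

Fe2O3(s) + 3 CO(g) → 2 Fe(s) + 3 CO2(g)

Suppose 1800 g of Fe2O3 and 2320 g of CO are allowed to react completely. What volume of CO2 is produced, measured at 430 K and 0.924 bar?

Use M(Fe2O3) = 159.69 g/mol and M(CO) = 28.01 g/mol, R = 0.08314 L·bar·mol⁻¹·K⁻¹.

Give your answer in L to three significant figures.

1310 L

n(Fe2O3) = 1800 / 159.69 = 11.27 mol
n(CO) = 2320 / 28.01 = 82.83 mol
For 11.27 mol Fe2O3, stoichiometry requires (3/1) × 11.27 = 33.81 mol CO; 82.83 mol is available, so Fe2O3 is limiting.
n(CO2) = (3/1) × 11.27 = 33.81 mol
V(CO2) = nRT/P = 33.81 × 0.08314 × 430 / 0.924 = 1308 L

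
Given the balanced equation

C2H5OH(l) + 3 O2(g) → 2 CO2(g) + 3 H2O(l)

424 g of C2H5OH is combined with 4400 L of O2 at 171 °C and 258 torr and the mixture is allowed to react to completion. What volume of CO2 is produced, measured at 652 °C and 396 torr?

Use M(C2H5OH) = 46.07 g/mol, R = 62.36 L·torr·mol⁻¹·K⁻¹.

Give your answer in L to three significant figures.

2680 L

n(C2H5OH) = 424 / 46.07 = 9.203 mol
n(O2) = PV/RT = (258 × 4400) / (62.36 × 444.15) = 40.99 mol
For 9.203 mol C2H5OH, stoichiometry requires (3/1) × 9.203 = 27.61 mol O2; 40.99 mol is available, so C2H5OH is limiting.
n(CO2) = (2/1) × 9.203 = 18.41 mol
V(CO2) = nRT/P = 18.41 × 62.36 × 925.15 / 396 = 2682 L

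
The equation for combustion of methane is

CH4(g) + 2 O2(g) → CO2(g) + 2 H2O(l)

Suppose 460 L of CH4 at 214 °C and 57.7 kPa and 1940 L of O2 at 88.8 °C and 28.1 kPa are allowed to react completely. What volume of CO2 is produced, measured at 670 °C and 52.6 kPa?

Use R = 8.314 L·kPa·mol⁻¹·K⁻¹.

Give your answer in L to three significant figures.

n(CH4) = PV/RT = (57.7 × 460) / (8.314 × 487.15) = 6.553 mol
n(O2) = PV/RT = (28.1 × 1940) / (8.314 × 361.95) = 18.12 mol
For 6.553 mol CH4, stoichiometry requires (2/1) × 6.553 = 13.11 mol O2; 18.12 mol is available, so CH4 is limiting.
n(CO2) = (1/1) × 6.553 = 6.553 mol
V(CO2) = nRT/P = 6.553 × 8.314 × 943.15 / 52.6 = 976.9 L

977 L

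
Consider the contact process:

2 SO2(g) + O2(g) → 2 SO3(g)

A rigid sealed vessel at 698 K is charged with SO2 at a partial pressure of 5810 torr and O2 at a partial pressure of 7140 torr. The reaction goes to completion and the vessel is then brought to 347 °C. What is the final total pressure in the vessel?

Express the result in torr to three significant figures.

8920 torr

With V and T fixed, P_i ∝ n_i, so the mole ratios apply directly to partial pressures at 698 K.
P(O2) required for 5810 torr of SO2 = (1/2) × 5810 = 2905 torr; available 7140 torr, so SO2 is limiting.
P(O2) remaining = 7140 − (1/2) × 5810 = 4235 torr
P(gaseous products) = (2)/2 × 5810 = 5810 torr
P_total at 698 K = 4235 + 5810 = 10040 torr
Scaling to 347 °C: P = 10040 × 620.15/698 = 8920 torr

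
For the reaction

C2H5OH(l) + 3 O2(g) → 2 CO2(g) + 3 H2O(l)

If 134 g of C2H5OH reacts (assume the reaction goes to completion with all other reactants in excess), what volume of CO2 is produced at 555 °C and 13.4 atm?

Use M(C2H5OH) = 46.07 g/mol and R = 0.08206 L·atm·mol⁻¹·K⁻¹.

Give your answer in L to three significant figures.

29.5 L

n(C2H5OH) = 134.0 / 46.07 = 2.909 mol
n(CO2) = (2/1) × 2.909 = 5.818 mol
V = nRT/P = 5.818 × 0.08206 × 828.15 / 13.4 = 29.51 L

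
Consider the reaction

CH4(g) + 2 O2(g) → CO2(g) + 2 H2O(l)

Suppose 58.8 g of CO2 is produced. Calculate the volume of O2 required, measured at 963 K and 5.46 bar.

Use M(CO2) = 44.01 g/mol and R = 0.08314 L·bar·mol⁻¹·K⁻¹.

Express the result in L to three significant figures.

n(CO2) = 58.80 / 44.01 = 1.336 mol
n(O2) = (2/1) × 1.336 = 2.672 mol
V = nRT/P = 2.672 × 0.08314 × 963 / 5.46 = 39.18 L

39.2 L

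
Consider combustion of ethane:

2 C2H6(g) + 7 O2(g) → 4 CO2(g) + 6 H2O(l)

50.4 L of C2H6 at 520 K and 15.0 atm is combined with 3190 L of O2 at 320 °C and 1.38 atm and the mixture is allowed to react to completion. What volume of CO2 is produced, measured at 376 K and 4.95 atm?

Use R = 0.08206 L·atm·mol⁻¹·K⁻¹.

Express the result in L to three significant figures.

n(C2H6) = PV/RT = (15.0 × 50.4) / (0.08206 × 520) = 17.72 mol
n(O2) = PV/RT = (1.38 × 3190) / (0.08206 × 593.15) = 90.44 mol
For 17.72 mol C2H6, stoichiometry requires (7/2) × 17.72 = 62.02 mol O2; 90.44 mol is available, so C2H6 is limiting.
n(CO2) = (4/2) × 17.72 = 35.44 mol
V(CO2) = nRT/P = 35.44 × 0.08206 × 376 / 4.95 = 220.9 L

221 L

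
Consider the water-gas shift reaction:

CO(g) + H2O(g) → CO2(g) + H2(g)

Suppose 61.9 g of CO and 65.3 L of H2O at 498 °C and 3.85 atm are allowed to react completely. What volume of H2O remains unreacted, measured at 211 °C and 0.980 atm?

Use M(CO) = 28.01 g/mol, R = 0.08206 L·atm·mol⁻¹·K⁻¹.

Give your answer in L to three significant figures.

71.5 L

n(CO) = 61.9 / 28.01 = 2.210 mol
n(H2O) = PV/RT = (3.85 × 65.3) / (0.08206 × 771.15) = 3.973 mol
For 2.210 mol CO, stoichiometry requires (1/1) × 2.210 = 2.210 mol H2O; 3.973 mol is available, so CO is limiting.
n(H2O) consumed = (1/1) × 2.210 = 2.210 mol; remaining = 3.973 − 2.210 = 1.763 mol
V(H2O) = nRT/P = 1.763 × 0.08206 × 484.15 / 0.980 = 71.47 L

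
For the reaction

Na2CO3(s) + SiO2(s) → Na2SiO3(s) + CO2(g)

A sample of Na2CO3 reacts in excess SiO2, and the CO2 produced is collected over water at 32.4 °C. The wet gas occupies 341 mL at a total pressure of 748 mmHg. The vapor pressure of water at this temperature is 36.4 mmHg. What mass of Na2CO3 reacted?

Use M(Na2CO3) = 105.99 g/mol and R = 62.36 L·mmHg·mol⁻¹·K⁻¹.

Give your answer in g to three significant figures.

P(CO2) = 748 − 36.4 = 711.6 mmHg
n(CO2) = PV/RT = (711.6 × 0.3410) / (62.36 × 305.55) = 0.01274 mol
n(Na2CO3) = (1/1) × 0.01274 = 0.01274 mol
m(Na2CO3) = 0.01274 × 105.99 = 1.350 g

1.35 g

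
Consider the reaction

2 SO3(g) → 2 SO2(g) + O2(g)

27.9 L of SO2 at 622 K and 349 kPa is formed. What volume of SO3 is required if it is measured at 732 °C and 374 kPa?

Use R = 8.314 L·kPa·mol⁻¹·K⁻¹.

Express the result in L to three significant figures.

42.1 L

n(SO2) = PV/RT = (349 × 27.9) / (8.314 × 622) = 1.883 mol
n(SO3) = (2/2) × 1.883 = 1.883 mol
V = nRT/P = 1.883 × 8.314 × 1005.15 / 374 = 42.07 L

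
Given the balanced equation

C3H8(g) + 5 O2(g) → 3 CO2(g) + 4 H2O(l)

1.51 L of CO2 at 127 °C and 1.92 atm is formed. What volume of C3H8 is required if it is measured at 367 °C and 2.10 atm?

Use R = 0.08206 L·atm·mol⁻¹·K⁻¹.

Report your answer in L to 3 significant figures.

n(CO2) = PV/RT = (1.92 × 1.51) / (0.08206 × 400.15) = 0.08829 mol
n(C3H8) = (1/3) × 0.08829 = 0.02943 mol
V = nRT/P = 0.02943 × 0.08206 × 640.15 / 2.10 = 0.7362 L

0.736 L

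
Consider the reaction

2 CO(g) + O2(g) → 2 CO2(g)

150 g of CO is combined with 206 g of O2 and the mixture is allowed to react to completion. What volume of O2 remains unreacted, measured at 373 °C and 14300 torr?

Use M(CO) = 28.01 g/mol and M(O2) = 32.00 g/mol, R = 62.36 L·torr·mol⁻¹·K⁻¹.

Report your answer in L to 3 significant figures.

n(CO) = 150 / 28.01 = 5.355 mol
n(O2) = 206 / 32.00 = 6.438 mol
For 5.355 mol CO, stoichiometry requires (1/2) × 5.355 = 2.678 mol O2; 6.438 mol is available, so CO is limiting.
n(O2) consumed = (1/2) × 5.355 = 2.678 mol; remaining = 6.438 − 2.678 = 3.760 mol
V(O2) = nRT/P = 3.760 × 62.36 × 646.15 / 14300 = 10.59 L

10.6 L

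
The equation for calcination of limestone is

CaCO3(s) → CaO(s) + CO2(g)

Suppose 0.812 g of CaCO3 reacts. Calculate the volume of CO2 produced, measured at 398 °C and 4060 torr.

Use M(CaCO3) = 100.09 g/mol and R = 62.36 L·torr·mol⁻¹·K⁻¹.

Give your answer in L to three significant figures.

0.0836 L

n(CaCO3) = 0.8120 / 100.09 = 0.008113 mol
n(CO2) = (1/1) × 0.008113 = 0.008113 mol
V = nRT/P = 0.008113 × 62.36 × 671.15 / 4060 = 0.08363 L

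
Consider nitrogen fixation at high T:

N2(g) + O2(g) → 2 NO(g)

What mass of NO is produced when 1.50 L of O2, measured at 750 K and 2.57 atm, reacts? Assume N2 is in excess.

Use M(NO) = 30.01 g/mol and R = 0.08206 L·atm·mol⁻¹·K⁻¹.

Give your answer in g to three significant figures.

3.76 g

n(O2) = PV/RT = (2.57 × 1.50) / (0.08206 × 750) = 0.06264 mol
n(NO) = (2/1) × 0.06264 = 0.1253 mol
m(NO) = 0.1253 × 30.01 = 3.760 g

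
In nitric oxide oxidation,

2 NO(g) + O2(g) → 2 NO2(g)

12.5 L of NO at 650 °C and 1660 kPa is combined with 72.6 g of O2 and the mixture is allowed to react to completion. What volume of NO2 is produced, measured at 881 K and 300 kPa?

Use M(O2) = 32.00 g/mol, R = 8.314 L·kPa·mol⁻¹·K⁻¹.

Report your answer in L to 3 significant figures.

n(NO) = PV/RT = (1660 × 12.5) / (8.314 × 923.15) = 2.704 mol
n(O2) = 72.6 / 32.00 = 2.269 mol
For 2.704 mol NO, stoichiometry requires (1/2) × 2.704 = 1.352 mol O2; 2.269 mol is available, so NO is limiting.
n(NO2) = (2/2) × 2.704 = 2.704 mol
V(NO2) = nRT/P = 2.704 × 8.314 × 881 / 300 = 66.02 L

66.0 L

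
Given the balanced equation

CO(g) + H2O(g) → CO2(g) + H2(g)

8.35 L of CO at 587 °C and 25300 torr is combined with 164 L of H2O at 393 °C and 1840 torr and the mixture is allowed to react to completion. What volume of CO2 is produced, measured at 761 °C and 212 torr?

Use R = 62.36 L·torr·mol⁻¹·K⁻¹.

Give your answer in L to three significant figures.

1200 L

n(CO) = PV/RT = (25300 × 8.35) / (62.36 × 860.15) = 3.938 mol
n(H2O) = PV/RT = (1840 × 164) / (62.36 × 666.15) = 7.264 mol
For 3.938 mol CO, stoichiometry requires (1/1) × 3.938 = 3.938 mol H2O; 7.264 mol is available, so CO is limiting.
n(CO2) = (1/1) × 3.938 = 3.938 mol
V(CO2) = nRT/P = 3.938 × 62.36 × 1034.15 / 212 = 1198 L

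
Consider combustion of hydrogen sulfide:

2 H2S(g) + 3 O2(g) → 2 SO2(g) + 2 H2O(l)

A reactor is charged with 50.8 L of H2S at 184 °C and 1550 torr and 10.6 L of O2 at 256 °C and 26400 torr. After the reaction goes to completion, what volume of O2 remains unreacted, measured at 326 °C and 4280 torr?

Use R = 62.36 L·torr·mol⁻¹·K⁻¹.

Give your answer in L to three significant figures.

37.9 L

n(H2S) = PV/RT = (1550 × 50.8) / (62.36 × 457.15) = 2.762 mol
n(O2) = PV/RT = (26400 × 10.6) / (62.36 × 529.15) = 8.481 mol
For 2.762 mol H2S, stoichiometry requires (3/2) × 2.762 = 4.143 mol O2; 8.481 mol is available, so H2S is limiting.
n(O2) consumed = (3/2) × 2.762 = 4.143 mol; remaining = 8.481 − 4.143 = 4.338 mol
V(O2) = nRT/P = 4.338 × 62.36 × 599.15 / 4280 = 37.87 L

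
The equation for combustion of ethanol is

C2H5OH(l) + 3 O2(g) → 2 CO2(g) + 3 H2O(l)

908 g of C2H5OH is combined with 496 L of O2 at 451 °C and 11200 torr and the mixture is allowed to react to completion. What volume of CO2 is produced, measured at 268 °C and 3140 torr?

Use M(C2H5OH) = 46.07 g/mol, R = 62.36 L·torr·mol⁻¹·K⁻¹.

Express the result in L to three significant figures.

424 L

n(C2H5OH) = 908 / 46.07 = 19.71 mol
n(O2) = PV/RT = (11200 × 496) / (62.36 × 724.15) = 123.0 mol
For 19.71 mol C2H5OH, stoichiometry requires (3/1) × 19.71 = 59.13 mol O2; 123.0 mol is available, so C2H5OH is limiting.
n(CO2) = (2/1) × 19.71 = 39.42 mol
V(CO2) = nRT/P = 39.42 × 62.36 × 541.15 / 3140 = 423.7 L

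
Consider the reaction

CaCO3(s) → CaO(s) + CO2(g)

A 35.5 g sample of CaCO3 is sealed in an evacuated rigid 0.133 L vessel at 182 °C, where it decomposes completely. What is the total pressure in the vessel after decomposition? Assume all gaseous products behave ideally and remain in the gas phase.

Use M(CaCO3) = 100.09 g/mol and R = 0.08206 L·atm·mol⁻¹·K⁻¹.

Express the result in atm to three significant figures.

n(CaCO3) = 35.5 / 100.09 = 0.3547 mol
n(gas produced) = (1/1) × 0.3547 = 0.3547 mol
P = nRT/V = 0.3547 × 0.08206 × 455.15 / 0.133 = 99.61 atm

99.6 atm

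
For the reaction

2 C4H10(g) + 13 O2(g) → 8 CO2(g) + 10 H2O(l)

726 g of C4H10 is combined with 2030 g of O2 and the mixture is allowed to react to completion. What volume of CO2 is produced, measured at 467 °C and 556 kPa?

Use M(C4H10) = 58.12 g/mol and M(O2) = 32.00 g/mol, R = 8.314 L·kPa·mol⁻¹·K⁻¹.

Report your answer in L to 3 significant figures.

432 L

n(C4H10) = 726 / 58.12 = 12.49 mol
n(O2) = 2030 / 32.00 = 63.44 mol
For 12.49 mol C4H10, stoichiometry requires (13/2) × 12.49 = 81.19 mol O2; 63.44 mol is available, so O2 is limiting.
n(CO2) = (8/13) × 63.44 = 39.04 mol
V(CO2) = nRT/P = 39.04 × 8.314 × 740.15 / 556 = 432.1 L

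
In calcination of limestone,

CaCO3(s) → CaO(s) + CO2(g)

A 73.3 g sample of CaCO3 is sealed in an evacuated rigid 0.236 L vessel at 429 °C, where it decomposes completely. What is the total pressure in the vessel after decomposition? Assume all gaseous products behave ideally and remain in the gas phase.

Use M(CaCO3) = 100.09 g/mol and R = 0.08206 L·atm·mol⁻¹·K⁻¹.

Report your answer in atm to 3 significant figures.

n(CaCO3) = 73.3 / 100.09 = 0.7323 mol
n(gas produced) = (1/1) × 0.7323 = 0.7323 mol
P = nRT/V = 0.7323 × 0.08206 × 702.15 / 0.236 = 178.8 atm

179 atm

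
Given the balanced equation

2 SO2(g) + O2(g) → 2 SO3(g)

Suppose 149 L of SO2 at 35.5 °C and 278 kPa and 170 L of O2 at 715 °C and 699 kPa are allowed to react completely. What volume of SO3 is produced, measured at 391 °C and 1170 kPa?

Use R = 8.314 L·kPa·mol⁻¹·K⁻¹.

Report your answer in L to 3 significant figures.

76.2 L

n(SO2) = PV/RT = (278 × 149) / (8.314 × 308.65) = 16.14 mol
n(O2) = PV/RT = (699 × 170) / (8.314 × 988.15) = 14.46 mol
For 16.14 mol SO2, stoichiometry requires (1/2) × 16.14 = 8.070 mol O2; 14.46 mol is available, so SO2 is limiting.
n(SO3) = (2/2) × 16.14 = 16.14 mol
V(SO3) = nRT/P = 16.14 × 8.314 × 664.15 / 1170 = 76.17 L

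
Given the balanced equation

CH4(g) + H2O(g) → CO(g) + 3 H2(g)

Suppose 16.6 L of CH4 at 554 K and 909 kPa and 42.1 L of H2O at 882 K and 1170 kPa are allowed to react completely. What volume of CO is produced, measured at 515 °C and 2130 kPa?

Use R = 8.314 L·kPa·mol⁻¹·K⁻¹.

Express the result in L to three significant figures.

10.1 L

n(CH4) = PV/RT = (909 × 16.6) / (8.314 × 554) = 3.276 mol
n(H2O) = PV/RT = (1170 × 42.1) / (8.314 × 882) = 6.717 mol
For 3.276 mol CH4, stoichiometry requires (1/1) × 3.276 = 3.276 mol H2O; 6.717 mol is available, so CH4 is limiting.
n(CO) = (1/1) × 3.276 = 3.276 mol
V(CO) = nRT/P = 3.276 × 8.314 × 788.15 / 2130 = 10.08 L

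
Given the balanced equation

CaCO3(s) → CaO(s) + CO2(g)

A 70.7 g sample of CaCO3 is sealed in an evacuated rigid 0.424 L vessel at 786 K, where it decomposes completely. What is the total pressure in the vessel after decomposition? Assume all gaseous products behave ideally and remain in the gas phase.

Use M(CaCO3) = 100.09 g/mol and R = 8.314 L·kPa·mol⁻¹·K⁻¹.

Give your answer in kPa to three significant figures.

n(CaCO3) = 70.7 / 100.09 = 0.7064 mol
n(gas produced) = (1/1) × 0.7064 = 0.7064 mol
P = nRT/V = 0.7064 × 8.314 × 786 / 0.424 = 10890 kPa

10900 kPa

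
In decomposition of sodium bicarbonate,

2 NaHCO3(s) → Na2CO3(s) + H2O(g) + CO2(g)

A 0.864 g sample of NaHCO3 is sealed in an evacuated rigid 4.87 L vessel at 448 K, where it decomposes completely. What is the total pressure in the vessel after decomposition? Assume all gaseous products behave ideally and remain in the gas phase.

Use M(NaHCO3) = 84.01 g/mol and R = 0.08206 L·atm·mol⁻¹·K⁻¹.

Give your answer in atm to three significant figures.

0.0776 atm

n(NaHCO3) = 0.864 / 84.01 = 0.01028 mol
n(gas produced) = (2/2) × 0.01028 = 0.01028 mol
P = nRT/V = 0.01028 × 0.08206 × 448 / 4.87 = 0.07760 atm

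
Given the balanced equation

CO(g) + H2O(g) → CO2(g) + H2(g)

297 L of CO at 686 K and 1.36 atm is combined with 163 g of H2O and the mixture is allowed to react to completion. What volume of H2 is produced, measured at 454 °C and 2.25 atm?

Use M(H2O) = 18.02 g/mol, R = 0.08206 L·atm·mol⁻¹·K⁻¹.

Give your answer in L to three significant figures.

190 L

n(CO) = PV/RT = (1.36 × 297) / (0.08206 × 686) = 7.175 mol
n(H2O) = 163 / 18.02 = 9.046 mol
For 7.175 mol CO, stoichiometry requires (1/1) × 7.175 = 7.175 mol H2O; 9.046 mol is available, so CO is limiting.
n(H2) = (1/1) × 7.175 = 7.175 mol
V(H2) = nRT/P = 7.175 × 0.08206 × 727.15 / 2.25 = 190.3 L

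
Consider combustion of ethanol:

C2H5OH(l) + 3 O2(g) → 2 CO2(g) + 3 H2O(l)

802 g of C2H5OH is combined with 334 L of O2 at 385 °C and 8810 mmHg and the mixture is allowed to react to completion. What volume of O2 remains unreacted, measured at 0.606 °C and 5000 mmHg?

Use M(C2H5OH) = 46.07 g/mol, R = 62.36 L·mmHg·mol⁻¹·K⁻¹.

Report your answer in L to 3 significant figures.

66.5 L

n(C2H5OH) = 802 / 46.07 = 17.41 mol
n(O2) = PV/RT = (8810 × 334) / (62.36 × 658.15) = 71.70 mol
For 17.41 mol C2H5OH, stoichiometry requires (3/1) × 17.41 = 52.23 mol O2; 71.70 mol is available, so C2H5OH is limiting.
n(O2) consumed = (3/1) × 17.41 = 52.23 mol; remaining = 71.70 − 52.23 = 19.47 mol
V(O2) = nRT/P = 19.47 × 62.36 × 273.756 / 5000 = 66.48 L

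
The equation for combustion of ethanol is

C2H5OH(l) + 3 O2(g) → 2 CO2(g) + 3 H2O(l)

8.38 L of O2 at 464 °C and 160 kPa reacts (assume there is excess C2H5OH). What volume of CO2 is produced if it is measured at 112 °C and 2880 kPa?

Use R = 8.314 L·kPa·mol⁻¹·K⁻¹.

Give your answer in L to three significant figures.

n(O2) = PV/RT = (160 × 8.38) / (8.314 × 737.15) = 0.2188 mol
n(CO2) = (2/3) × 0.2188 = 0.1459 mol
V = nRT/P = 0.1459 × 8.314 × 385.15 / 2880 = 0.1622 L

0.162 L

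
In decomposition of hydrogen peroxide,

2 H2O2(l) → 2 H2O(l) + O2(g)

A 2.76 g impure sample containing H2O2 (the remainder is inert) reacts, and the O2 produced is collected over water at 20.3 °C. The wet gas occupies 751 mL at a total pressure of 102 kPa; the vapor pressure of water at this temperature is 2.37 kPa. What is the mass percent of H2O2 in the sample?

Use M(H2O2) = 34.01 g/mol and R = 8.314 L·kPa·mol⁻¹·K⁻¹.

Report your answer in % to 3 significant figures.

P(O2) = 102 − 2.37 = 99.63 kPa
n(O2) = PV/RT = (99.63 × 0.7510) / (8.314 × 293.45) = 0.03067 mol
n(H2O2) = (2/1) × 0.03067 = 0.06134 mol
m(H2O2) = 0.06134 × 34.01 = 2.086 g
%H2O2 = 2.086 / 2.76 × 100 = 75.58%

75.6 %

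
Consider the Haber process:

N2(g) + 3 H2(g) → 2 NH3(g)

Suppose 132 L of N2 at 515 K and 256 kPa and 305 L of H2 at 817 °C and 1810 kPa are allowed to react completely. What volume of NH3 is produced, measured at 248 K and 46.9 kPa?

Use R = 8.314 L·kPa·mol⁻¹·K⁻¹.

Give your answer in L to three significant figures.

694 L

n(N2) = PV/RT = (256 × 132) / (8.314 × 515) = 7.892 mol
n(H2) = PV/RT = (1810 × 305) / (8.314 × 1090.15) = 60.91 mol
For 7.892 mol N2, stoichiometry requires (3/1) × 7.892 = 23.68 mol H2; 60.91 mol is available, so N2 is limiting.
n(NH3) = (2/1) × 7.892 = 15.78 mol
V(NH3) = nRT/P = 15.78 × 8.314 × 248 / 46.9 = 693.7 L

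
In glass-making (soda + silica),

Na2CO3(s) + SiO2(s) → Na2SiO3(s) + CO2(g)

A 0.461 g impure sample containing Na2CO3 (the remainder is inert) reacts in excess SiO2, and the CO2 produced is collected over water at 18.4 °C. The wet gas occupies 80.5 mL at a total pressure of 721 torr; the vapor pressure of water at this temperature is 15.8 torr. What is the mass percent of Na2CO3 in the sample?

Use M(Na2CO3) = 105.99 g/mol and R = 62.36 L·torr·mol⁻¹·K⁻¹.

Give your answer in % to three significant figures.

71.8 %

P(CO2) = 721 − 15.8 = 705.2 torr
n(CO2) = PV/RT = (705.2 × 0.08050) / (62.36 × 291.55) = 0.003122 mol
n(Na2CO3) = (1/1) × 0.003122 = 0.003122 mol
m(Na2CO3) = 0.003122 × 105.99 = 0.3309 g
%Na2CO3 = 0.3309 / 0.461 × 100 = 71.78%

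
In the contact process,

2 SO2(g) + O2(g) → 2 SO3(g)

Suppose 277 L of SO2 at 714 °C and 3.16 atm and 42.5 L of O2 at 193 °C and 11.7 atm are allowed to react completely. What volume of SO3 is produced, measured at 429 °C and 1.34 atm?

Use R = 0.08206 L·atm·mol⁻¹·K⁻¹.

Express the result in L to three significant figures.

465 L

n(SO2) = PV/RT = (3.16 × 277) / (0.08206 × 987.15) = 10.81 mol
n(O2) = PV/RT = (11.7 × 42.5) / (0.08206 × 466.15) = 13.00 mol
For 10.81 mol SO2, stoichiometry requires (1/2) × 10.81 = 5.405 mol O2; 13.00 mol is available, so SO2 is limiting.
n(SO3) = (2/2) × 10.81 = 10.81 mol
V(SO3) = nRT/P = 10.81 × 0.08206 × 702.15 / 1.34 = 464.8 L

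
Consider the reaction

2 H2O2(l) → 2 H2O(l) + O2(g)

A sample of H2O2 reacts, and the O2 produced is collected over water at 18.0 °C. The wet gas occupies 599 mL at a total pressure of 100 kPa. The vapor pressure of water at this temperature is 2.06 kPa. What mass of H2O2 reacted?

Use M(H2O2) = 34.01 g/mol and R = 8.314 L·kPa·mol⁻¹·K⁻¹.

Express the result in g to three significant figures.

P(O2) = 100 − 2.06 = 97.94 kPa
n(O2) = PV/RT = (97.94 × 0.5990) / (8.314 × 291.15) = 0.02424 mol
n(H2O2) = (2/1) × 0.02424 = 0.04848 mol
m(H2O2) = 0.04848 × 34.01 = 1.649 g

1.65 g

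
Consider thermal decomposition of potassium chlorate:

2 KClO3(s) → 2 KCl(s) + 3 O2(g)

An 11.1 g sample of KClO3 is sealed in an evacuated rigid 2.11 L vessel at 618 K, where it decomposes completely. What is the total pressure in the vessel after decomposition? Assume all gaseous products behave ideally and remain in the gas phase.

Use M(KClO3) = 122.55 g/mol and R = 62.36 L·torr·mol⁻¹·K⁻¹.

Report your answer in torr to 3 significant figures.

n(KClO3) = 11.1 / 122.55 = 0.09058 mol
n(gas produced) = (3/2) × 0.09058 = 0.1359 mol
P = nRT/V = 0.1359 × 62.36 × 618 / 2.11 = 2482 torr

2480 torr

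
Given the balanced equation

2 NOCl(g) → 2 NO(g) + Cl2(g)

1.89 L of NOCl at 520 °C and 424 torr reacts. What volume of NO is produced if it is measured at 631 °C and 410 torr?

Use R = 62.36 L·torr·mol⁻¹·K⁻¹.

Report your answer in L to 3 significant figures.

n(NOCl) = PV/RT = (424 × 1.89) / (62.36 × 793.15) = 0.01620 mol
n(NO) = (2/2) × 0.01620 = 0.01620 mol
V = nRT/P = 0.01620 × 62.36 × 904.15 / 410 = 2.228 L

2.23 L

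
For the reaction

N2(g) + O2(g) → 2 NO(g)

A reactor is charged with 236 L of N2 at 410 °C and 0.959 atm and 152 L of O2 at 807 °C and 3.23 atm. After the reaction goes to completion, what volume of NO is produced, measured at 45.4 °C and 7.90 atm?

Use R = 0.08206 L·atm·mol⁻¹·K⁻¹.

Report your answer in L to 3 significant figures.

n(N2) = PV/RT = (0.959 × 236) / (0.08206 × 683.15) = 4.037 mol
n(O2) = PV/RT = (3.23 × 152) / (0.08206 × 1080.15) = 5.539 mol
For 4.037 mol N2, stoichiometry requires (1/1) × 4.037 = 4.037 mol O2; 5.539 mol is available, so N2 is limiting.
n(NO) = (2/1) × 4.037 = 8.074 mol
V(NO) = nRT/P = 8.074 × 0.08206 × 318.55 / 7.90 = 26.72 L

26.7 L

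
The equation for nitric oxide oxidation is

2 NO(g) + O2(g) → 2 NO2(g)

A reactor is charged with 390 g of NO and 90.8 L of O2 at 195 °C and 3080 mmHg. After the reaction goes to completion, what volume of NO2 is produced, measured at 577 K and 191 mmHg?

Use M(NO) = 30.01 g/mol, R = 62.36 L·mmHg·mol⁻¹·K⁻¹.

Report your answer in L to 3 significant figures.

n(NO) = 390 / 30.01 = 13.00 mol
n(O2) = PV/RT = (3080 × 90.8) / (62.36 × 468.15) = 9.580 mol
For 13.00 mol NO, stoichiometry requires (1/2) × 13.00 = 6.500 mol O2; 9.580 mol is available, so NO is limiting.
n(NO2) = (2/2) × 13.00 = 13.00 mol
V(NO2) = nRT/P = 13.00 × 62.36 × 577 / 191 = 2449 L

2450 L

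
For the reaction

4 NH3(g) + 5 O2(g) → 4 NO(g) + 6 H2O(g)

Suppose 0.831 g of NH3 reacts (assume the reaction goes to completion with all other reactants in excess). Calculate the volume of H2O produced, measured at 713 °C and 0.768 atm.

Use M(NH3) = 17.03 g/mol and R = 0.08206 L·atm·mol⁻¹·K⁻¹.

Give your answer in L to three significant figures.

7.71 L

n(NH3) = 0.8310 / 17.03 = 0.04880 mol
n(H2O) = (6/4) × 0.04880 = 0.07320 mol
V = nRT/P = 0.07320 × 0.08206 × 986.15 / 0.768 = 7.713 L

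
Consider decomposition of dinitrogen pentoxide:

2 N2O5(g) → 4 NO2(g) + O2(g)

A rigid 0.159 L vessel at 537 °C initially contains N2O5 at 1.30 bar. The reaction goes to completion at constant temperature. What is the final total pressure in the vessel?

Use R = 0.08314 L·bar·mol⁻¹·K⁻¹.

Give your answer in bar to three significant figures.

At constant T and V, P ∝ n(gas): 2 mol gas → 5 mol gas.
P_final = (5/2) × 1.30 = 3.250 bar

3.25 bar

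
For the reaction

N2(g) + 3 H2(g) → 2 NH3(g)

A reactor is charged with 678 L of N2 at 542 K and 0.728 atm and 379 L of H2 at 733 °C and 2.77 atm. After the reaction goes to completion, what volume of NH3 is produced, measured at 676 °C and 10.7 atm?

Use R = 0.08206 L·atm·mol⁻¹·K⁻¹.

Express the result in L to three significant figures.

n(N2) = PV/RT = (0.728 × 678) / (0.08206 × 542) = 11.10 mol
n(H2) = PV/RT = (2.77 × 379) / (0.08206 × 1006.15) = 12.72 mol
For 11.10 mol N2, stoichiometry requires (3/1) × 11.10 = 33.30 mol H2; 12.72 mol is available, so H2 is limiting.
n(NH3) = (2/3) × 12.72 = 8.480 mol
V(NH3) = nRT/P = 8.480 × 0.08206 × 949.15 / 10.7 = 61.73 L

61.7 L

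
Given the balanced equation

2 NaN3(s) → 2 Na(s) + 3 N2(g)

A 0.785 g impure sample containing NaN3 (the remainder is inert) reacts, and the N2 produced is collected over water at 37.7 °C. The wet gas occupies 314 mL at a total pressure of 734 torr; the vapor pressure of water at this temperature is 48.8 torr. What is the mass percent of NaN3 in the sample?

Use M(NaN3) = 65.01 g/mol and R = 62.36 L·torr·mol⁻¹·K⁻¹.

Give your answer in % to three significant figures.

P(N2) = 734 − 48.8 = 685.2 torr
n(N2) = PV/RT = (685.2 × 0.3140) / (62.36 × 310.85) = 0.01110 mol
n(NaN3) = (2/3) × 0.01110 = 0.007400 mol
m(NaN3) = 0.007400 × 65.01 = 0.4811 g
%NaN3 = 0.4811 / 0.785 × 100 = 61.29%

61.3 %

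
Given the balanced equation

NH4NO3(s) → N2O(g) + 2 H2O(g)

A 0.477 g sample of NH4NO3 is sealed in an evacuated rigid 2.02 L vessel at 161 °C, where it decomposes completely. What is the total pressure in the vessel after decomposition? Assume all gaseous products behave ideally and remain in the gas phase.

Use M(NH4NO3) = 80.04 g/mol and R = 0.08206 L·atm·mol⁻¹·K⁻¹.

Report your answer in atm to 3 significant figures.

0.315 atm

n(NH4NO3) = 0.477 / 80.04 = 0.005960 mol
n(gas produced) = (3/1) × 0.005960 = 0.01788 mol
P = nRT/V = 0.01788 × 0.08206 × 434.15 / 2.02 = 0.3153 atm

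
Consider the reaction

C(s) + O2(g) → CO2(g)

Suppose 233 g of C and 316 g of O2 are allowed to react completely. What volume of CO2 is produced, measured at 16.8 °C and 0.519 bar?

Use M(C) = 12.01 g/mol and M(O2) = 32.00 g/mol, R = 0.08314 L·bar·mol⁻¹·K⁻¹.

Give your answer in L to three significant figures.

n(C) = 233 / 12.01 = 19.40 mol
n(O2) = 316 / 32.00 = 9.875 mol
For 19.40 mol C, stoichiometry requires (1/1) × 19.40 = 19.40 mol O2; 9.875 mol is available, so O2 is limiting.
n(CO2) = (1/1) × 9.875 = 9.875 mol
V(CO2) = nRT/P = 9.875 × 0.08314 × 289.95 / 0.519 = 458.7 L

459 L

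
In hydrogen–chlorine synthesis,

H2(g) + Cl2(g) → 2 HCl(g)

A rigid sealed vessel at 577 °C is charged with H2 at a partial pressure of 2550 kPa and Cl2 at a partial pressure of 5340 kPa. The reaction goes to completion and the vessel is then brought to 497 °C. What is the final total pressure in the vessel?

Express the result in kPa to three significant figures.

7150 kPa

At constant V, partial pressures at 577 °C are proportional to moles, so apply stoichiometry directly to pressures.
P(Cl2) required for 2550 kPa of H2 = (1/1) × 2550 = 2550 kPa; available 5340 kPa, so H2 is limiting.
P(Cl2) remaining = 5340 − (1/1) × 2550 = 2790 kPa
P(gaseous products) = (2)/1 × 2550 = 5100 kPa
P_total at 577 °C = 2790 + 5100 = 7890 kPa
Scaling to 497 °C: P = 7890 × 770.15/850.15 = 7148 kPa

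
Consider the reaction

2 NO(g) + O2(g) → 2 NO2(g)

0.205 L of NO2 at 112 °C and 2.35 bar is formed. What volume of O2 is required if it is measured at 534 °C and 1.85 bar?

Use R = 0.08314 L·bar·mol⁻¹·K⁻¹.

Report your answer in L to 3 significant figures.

n(NO2) = PV/RT = (2.35 × 0.205) / (0.08314 × 385.15) = 0.01504 mol
n(O2) = (1/2) × 0.01504 = 0.007520 mol
V = nRT/P = 0.007520 × 0.08314 × 807.15 / 1.85 = 0.2728 L

0.273 L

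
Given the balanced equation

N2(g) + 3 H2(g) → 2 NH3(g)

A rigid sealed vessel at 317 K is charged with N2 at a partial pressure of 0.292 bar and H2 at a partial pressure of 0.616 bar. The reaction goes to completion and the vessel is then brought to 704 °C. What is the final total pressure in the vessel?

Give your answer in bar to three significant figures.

At constant V, partial pressures at 317 K are proportional to moles, so apply stoichiometry directly to pressures.
P(H2) required for 0.292 bar of N2 = (3/1) × 0.292 = 0.8760 bar; available 0.616 bar, so H2 is limiting.
P(N2) remaining = 0.292 − (1/3) × 0.616 = 0.08667 bar
P(gaseous products) = (2)/3 × 0.616 = 0.4107 bar
P_total at 317 K = 0.08667 + 0.4107 = 0.4974 bar
Scaling to 704 °C: P = 0.4974 × 977.15/317 = 1.533 bar

1.53 bar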